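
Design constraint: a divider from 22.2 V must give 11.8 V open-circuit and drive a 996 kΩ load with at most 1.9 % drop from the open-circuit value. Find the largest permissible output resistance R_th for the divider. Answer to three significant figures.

R_th ≤ 19.3 kΩ

Loading drop = R_th/(R_th + R_L) ≤ 0.0190, so R_th ≤ R_L · ε/(1−ε) = 996 kΩ × 0.0190/0.9810 = 19.3 kΩ.
(Any R1, R2 with R2/(R1+R2) = 0.532 and R1‖R2 ≤ 19.3 kΩ will meet the spec.)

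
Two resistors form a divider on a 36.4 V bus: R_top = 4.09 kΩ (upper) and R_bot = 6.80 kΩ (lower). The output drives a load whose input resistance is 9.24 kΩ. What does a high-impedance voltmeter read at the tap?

The load sits in parallel with R_bot: R_bot‖R_L = (6.80 × 9.24) / (6.80 + 9.24) = 3.917 kΩ.
V_out = 36.4 × 3.917 / (4.09 + 3.917) = 36.4 × 3.917/8.007 = 17.8 V.
(Unloaded it would have been 22.7 V.)

V_out ≈ 17.8 V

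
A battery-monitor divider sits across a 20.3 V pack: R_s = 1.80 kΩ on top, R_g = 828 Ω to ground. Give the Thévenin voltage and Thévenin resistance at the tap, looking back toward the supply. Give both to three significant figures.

V_th = 6.40 V, R_th = 567 Ω

V_th is the open-circuit tap voltage: 20.3 × 828/(1800 + 828) = 6.40 V.
With the supply zeroed, R_s and R_g appear in parallel from the tap: R_th = R_s‖R_g = (1800 × 828)/2628 = 567 Ω.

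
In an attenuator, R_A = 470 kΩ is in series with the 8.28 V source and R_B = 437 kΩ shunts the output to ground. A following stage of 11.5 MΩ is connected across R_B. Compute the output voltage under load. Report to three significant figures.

The load sits in parallel with R_B: R_B‖R_L = (437 × 11500) / (437 + 11500) = 421.0 kΩ.
V_out = 8.28 × 421.0 / (470 + 421.0) = 8.28 × 421.0/891.0 = 3.91 V.
(Unloaded it would have been 3.99 V.)

V_out ≈ 3.91 V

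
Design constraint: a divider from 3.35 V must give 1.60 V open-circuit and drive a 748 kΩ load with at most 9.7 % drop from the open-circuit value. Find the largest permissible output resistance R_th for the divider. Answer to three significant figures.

R_th ≤ 80.3 kΩ

Loading drop = R_th/(R_th + R_L) ≤ 0.0970, so R_th ≤ R_L · ε/(1−ε) = 748 kΩ × 0.0970/0.9030 = 80.3 kΩ.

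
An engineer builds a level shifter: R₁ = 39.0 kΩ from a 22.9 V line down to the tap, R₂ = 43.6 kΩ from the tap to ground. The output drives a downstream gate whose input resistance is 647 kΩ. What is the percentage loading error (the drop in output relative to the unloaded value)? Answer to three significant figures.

3.08 %

The divider's output (Thévenin) resistance is R₁‖R₂ = 20.59 kΩ.
Fractional drop under load = R_th/(R_th + R_L) = 20.59 / (20.59 + 647) = 0.03084.
So the output falls by 3.08 %.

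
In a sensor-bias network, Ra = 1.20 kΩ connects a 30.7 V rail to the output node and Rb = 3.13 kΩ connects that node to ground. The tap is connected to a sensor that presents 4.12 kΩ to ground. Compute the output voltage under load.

The load sits in parallel with Rb: Rb‖R_L = (3.13 × 4.12) / (3.13 + 4.12) = 1.779 kΩ.
V_out = 30.7 × 1.779 / (1.20 + 1.779) = 30.7 × 1.779/2.979 = 18.3 V.

V_out ≈ 18.3 V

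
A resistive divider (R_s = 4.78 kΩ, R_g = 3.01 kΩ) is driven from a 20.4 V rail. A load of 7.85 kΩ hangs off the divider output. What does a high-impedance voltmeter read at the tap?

V_out ≈ 6.38 V

The load sits in parallel with R_g: R_g‖R_L = (3.01 × 7.85) / (3.01 + 7.85) = 2.176 kΩ.
V_out = 20.4 × 2.176 / (4.78 + 2.176) = 20.4 × 2.176/6.956 = 6.38 V.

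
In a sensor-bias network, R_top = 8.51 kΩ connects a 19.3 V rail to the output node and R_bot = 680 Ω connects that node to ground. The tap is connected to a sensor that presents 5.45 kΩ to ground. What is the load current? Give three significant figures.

I_L ≈ 0.235 mA

R_bot‖R_L = 604.6 Ω; V_out = 19.3 × 604.6/9115 = 1.280 V.
I_L = V_out / R_L = 1.280 / 5.45 kΩ = 0.235 mA.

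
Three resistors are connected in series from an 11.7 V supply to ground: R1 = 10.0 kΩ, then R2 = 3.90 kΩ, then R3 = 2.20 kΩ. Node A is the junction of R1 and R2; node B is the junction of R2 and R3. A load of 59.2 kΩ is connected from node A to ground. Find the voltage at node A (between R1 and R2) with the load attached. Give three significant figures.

V ≈ 4.17 V

Below node A the series string R2+R3 = 6.100 kΩ sits in parallel with the 59.2 kΩ load: 5.530 kΩ.
V_A = 11.7 × 5.530/(10.0 + 5.530) = 4.17 V.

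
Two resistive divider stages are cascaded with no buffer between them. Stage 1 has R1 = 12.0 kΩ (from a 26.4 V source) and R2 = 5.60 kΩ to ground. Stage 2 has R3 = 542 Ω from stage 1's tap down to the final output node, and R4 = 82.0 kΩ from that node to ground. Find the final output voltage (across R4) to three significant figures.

Stage 2 presents R3+R4 = 82540 Ω as a load on stage 1's tap.
Stage 1's lower leg becomes R2‖(R3+R4) = 5244 Ω, so V_mid = 26.4 × 5244/17240 = 8.029 V.
Stage 2 is itself unloaded: V_out = V_mid × R4/(R3+R4) = 8.029 × 82000/82540 = 7.98 V.

V_out ≈ 7.98 V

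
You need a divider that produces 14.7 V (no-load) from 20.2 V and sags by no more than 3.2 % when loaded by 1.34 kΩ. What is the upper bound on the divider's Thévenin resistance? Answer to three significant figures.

R_th ≤ 44.3 Ω

Loading drop = R_th/(R_th + R_L) ≤ 0.0320, so R_th ≤ R_L · ε/(1−ε) = 1.34 kΩ × 0.0320/0.9680 = 44.3 Ω.
(Any R1, R2 with R2/(R1+R2) = 0.728 and R1‖R2 ≤ 44.3 Ω will meet the spec.)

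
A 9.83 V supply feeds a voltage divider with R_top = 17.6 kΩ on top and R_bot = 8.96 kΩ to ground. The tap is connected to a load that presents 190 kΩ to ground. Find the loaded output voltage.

The load sits in parallel with R_bot: R_bot‖R_L = (8.96 × 190) / (8.96 + 190) = 8.556 kΩ.
V_out = 9.83 × 8.556 / (17.6 + 8.556) = 9.83 × 8.556/26.16 = 3.22 V.

V_out ≈ 3.22 V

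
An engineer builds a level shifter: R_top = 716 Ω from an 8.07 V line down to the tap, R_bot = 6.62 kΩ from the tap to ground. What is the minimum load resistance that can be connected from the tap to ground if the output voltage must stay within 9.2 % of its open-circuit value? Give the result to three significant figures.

R_L(min) ≈ 6.38 kΩ

Output resistance R_th = R_top‖R_bot = (716 × 6620)/7336 = 646.1 Ω.
The fractional drop is R_th/(R_th + R_L); requiring this ≤ 0.0920 gives R_L ≥ R_th(1/0.0920 − 1) = 646.1 × 9.870 = 6.38 kΩ.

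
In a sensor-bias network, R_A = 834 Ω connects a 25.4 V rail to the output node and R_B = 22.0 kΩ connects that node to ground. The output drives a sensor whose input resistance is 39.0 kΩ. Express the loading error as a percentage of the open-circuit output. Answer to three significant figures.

2.02 %

The divider's output (Thévenin) resistance is R_A‖R_B = 803.5 Ω.
Fractional drop under load = R_th/(R_th + R_L) = 803.5 / (803.5 + 39000) = 0.02019.
So the output falls by 2.02 %.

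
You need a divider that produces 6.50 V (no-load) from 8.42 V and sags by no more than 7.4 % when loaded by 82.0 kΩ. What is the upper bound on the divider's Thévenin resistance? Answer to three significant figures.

Loading drop = R_th/(R_th + R_L) ≤ 0.0740, so R_th ≤ R_L · ε/(1−ε) = 82.0 kΩ × 0.0740/0.9260 = 6.55 kΩ.
(Any R1, R2 with R2/(R1+R2) = 0.772 and R1‖R2 ≤ 6.55 kΩ will meet the spec.)

R_th ≤ 6.55 kΩ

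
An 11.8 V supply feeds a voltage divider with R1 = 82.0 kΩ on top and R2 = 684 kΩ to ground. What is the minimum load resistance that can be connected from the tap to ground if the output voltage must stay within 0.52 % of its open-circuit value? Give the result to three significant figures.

R_L(min) ≈ 14.0 MΩ

Output resistance R_th = R1‖R2 = (82.0 × 684)/766.0 = 73.22 kΩ.
The fractional drop is R_th/(R_th + R_L); requiring this ≤ 0.00520 gives R_L ≥ R_th(1/0.00520 − 1) = 73.22 × 191.3 = 14.0 MΩ.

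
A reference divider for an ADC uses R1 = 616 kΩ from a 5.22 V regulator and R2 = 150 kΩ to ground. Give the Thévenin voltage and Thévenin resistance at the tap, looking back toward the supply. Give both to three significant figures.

V_th is the open-circuit tap voltage: 5.22 × 150/(616 + 150) = 1.02 V.
With the supply zeroed, R1 and R2 appear in parallel from the tap: R_th = R1‖R2 = (616 × 150)/766.0 = 121 kΩ.

V_th = 1.02 V, R_th = 121 kΩ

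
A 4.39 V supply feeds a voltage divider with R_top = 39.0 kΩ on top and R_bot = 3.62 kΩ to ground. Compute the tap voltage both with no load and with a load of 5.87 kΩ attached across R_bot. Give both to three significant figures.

Open-circuit: V = 4.39 × 3.62/(39.0 + 3.62) = 0.373 V.
With the load, R_bot becomes R_bot‖R_L = 2.239 kΩ, so V = 4.39 × 2.239/41.24 = 0.238 V.

Unloaded: 0.373 V; loaded: 0.238 V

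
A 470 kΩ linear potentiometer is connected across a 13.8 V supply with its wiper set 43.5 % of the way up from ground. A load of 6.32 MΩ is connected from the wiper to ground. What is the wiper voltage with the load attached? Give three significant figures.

V ≈ 5.90 V

The wiper splits the pot into (1−α)R = 265.6 kΩ above and αR = 204.4 kΩ below.
Lower section ‖ load = 198.0 kΩ.
V_wiper = 13.8 × 198.0/(265.6 + 198.0) = 5.90 V.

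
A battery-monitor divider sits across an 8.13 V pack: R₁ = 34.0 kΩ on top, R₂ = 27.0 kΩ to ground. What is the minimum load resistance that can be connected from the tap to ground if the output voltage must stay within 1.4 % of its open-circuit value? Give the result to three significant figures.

R_L(min) ≈ 1.06 MΩ

Output resistance R_th = R₁‖R₂ = (34.0 × 27.0)/61.00 = 15.05 kΩ.
The fractional drop is R_th/(R_th + R_L); requiring this ≤ 0.0140 gives R_L ≥ R_th(1/0.0140 − 1) = 15.05 × 70.43 = 1.06 MΩ.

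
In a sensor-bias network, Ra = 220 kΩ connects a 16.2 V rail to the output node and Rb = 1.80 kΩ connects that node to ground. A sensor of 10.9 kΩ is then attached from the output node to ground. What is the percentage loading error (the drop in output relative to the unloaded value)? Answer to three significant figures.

Unloaded V = 16.2 × 1.80/221.8 = 0.13147 V.
Loaded: Rb‖R_L = 1.545 kΩ, giving V = 16.2 × 1.545/221.5 = 0.11297 V.
Drop = (0.13147 − 0.11297) / 0.13147 = 14.1 %.

14.1 %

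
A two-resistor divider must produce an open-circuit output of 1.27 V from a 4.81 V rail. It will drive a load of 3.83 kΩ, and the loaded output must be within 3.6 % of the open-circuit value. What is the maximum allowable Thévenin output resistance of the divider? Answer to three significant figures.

R_th ≤ 143 Ω

Loading drop = R_th/(R_th + R_L) ≤ 0.0360, so R_th ≤ R_L · ε/(1−ε) = 3.83 kΩ × 0.0360/0.9640 = 143 Ω.
(Any R1, R2 with R2/(R1+R2) = 0.264 and R1‖R2 ≤ 143 Ω will meet the spec.)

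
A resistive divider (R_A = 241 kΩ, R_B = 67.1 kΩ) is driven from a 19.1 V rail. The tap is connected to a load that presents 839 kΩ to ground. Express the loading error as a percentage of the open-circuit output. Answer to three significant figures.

The divider's output (Thévenin) resistance is R_A‖R_B = 52.49 kΩ.
Fractional drop under load = R_th/(R_th + R_L) = 52.49 / (52.49 + 839) = 0.05888.
So the output falls by 5.89 %.

5.89 %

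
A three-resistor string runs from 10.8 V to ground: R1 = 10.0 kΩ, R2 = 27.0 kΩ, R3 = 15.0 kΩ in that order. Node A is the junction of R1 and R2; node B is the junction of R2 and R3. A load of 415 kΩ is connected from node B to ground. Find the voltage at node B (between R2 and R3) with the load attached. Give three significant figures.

V ≈ 3.04 V

At node B, R3 is in parallel with the load: R3‖R_L = 14.48 kΩ.
Below node A the resistance is R2 + (R3‖R_L) = 41.48 kΩ, so V_A = 10.8 × 41.48/51.48 = 8.702 V.
Then V_B = V_A × (R3‖R_L)/(R2 + R3‖R_L) = 8.702 × 14.48/41.48 = 3.04 V.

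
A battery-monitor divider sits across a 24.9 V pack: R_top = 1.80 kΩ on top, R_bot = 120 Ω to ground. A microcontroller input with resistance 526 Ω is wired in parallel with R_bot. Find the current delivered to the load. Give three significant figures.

I_L ≈ 2.44 mA

R_bot‖R_L = 97.71 Ω; V_out = 24.9 × 97.71/1898 = 1.282 V.
I_L = V_out / R_L = 1.282 / 526 Ω = 2.44 mA.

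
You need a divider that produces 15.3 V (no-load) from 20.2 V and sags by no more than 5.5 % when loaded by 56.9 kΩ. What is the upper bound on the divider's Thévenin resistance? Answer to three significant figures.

Loading drop = R_th/(R_th + R_L) ≤ 0.0550, so R_th ≤ R_L · ε/(1−ε) = 56.9 kΩ × 0.0550/0.9450 = 3.31 kΩ.
(Any R1, R2 with R2/(R1+R2) = 0.757 and R1‖R2 ≤ 3.31 kΩ will meet the spec.)

R_th ≤ 3.31 kΩ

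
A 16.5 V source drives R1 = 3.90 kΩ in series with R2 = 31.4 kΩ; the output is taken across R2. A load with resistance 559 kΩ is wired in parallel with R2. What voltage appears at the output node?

The load sits in parallel with R2: R2‖R_L = (31.4 × 559) / (31.4 + 559) = 29.73 kΩ.
V_out = 16.5 × 29.73 / (3.90 + 29.73) = 16.5 × 29.73/33.63 = 14.6 V.
(Unloaded it would have been 14.7 V.)

V_out ≈ 14.6 V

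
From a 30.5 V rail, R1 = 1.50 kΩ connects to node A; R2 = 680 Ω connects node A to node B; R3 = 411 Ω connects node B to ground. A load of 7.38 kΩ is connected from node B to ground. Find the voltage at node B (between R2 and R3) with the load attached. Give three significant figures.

V ≈ 4.62 V

At node B, R3 is in parallel with the load: R3‖R_L = 389.3 Ω.
Below node A the resistance is R2 + (R3‖R_L) = 1069 Ω, so V_A = 30.5 × 1069/2569 = 12.69 V.
Then V_B = V_A × (R3‖R_L)/(R2 + R3‖R_L) = 12.69 × 389.3/1069 = 4.62 V.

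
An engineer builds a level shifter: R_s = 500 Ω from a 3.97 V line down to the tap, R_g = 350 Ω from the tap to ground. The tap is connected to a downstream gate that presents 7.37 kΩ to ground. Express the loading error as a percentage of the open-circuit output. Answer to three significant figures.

The divider's output (Thévenin) resistance is R_s‖R_g = 205.9 Ω.
Fractional drop under load = R_th/(R_th + R_L) = 205.9 / (205.9 + 7370) = 0.02718.
So the output falls by 2.72 %.

2.72 %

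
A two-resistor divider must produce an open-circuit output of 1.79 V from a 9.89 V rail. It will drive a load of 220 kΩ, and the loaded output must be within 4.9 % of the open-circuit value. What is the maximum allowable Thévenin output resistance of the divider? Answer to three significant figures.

R_th ≤ 11.3 kΩ

Loading drop = R_th/(R_th + R_L) ≤ 0.0490, so R_th ≤ R_L · ε/(1−ε) = 220 kΩ × 0.0490/0.9510 = 11.3 kΩ.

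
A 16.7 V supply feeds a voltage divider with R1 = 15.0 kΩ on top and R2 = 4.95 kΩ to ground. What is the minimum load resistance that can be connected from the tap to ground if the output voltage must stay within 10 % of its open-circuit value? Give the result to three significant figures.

R_L(min) ≈ 33.5 kΩ

Output resistance R_th = R1‖R2 = (15.0 × 4.95)/19.95 = 3.722 kΩ.
The fractional drop is R_th/(R_th + R_L); requiring this ≤ 0.100 gives R_L ≥ R_th(1/0.100 − 1) = 3.722 × 9.000 = 33.5 kΩ.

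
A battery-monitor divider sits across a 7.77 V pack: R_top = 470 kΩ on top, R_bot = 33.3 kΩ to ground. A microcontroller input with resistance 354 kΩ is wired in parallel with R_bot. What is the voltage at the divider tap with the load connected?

The load sits in parallel with R_bot: R_bot‖R_L = (33.3 × 354) / (33.3 + 354) = 30.44 kΩ.
V_out = 7.77 × 30.44 / (470 + 30.44) = 7.77 × 30.44/500.4 = 0.473 V.
(Unloaded it would have been 0.514 V.)

V_out ≈ 0.473 V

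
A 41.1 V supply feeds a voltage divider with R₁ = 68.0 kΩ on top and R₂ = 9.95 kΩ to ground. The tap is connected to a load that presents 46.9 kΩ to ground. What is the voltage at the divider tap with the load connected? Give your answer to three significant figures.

V_out ≈ 4.43 V

The load sits in parallel with R₂: R₂‖R_L = (9.95 × 46.9) / (9.95 + 46.9) = 8.209 kΩ.
V_out = 41.1 × 8.209 / (68.0 + 8.209) = 41.1 × 8.209/76.21 = 4.43 V.
(Unloaded it would have been 5.25 V.)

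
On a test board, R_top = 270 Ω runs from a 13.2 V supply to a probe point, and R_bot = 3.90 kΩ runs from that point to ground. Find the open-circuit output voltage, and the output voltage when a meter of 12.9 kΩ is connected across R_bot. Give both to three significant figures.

Unloaded: 12.3 V; loaded: 12.1 V

Open-circuit: V = 13.2 × 3900/(270 + 3900) = 12.3 V.
With the load, R_bot becomes R_bot‖R_L = 2995 Ω, so V = 13.2 × 2995/3265 = 12.1 V.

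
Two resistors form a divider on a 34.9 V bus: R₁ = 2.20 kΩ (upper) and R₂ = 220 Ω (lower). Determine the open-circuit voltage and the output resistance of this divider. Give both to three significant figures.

V_th is the open-circuit tap voltage: 34.9 × 220/(2200 + 220) = 3.17 V.
With the supply zeroed, R₁ and R₂ appear in parallel from the tap: R_th = R₁‖R₂ = (2200 × 220)/2420 = 200 Ω.

V_th = 3.17 V, R_th = 200 Ω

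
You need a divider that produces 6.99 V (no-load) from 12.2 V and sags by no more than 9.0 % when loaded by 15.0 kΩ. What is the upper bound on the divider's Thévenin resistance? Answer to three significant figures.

Loading drop = R_th/(R_th + R_L) ≤ 0.0900, so R_th ≤ R_L · ε/(1−ε) = 15.0 kΩ × 0.0900/0.9100 = 1.48 kΩ.
(Any R1, R2 with R2/(R1+R2) = 0.573 and R1‖R2 ≤ 1.48 kΩ will meet the spec.)

R_th ≤ 1.48 kΩ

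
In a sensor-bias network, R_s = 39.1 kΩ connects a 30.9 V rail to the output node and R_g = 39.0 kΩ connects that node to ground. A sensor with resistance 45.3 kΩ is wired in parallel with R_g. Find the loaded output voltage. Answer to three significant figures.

V_out ≈ 10.8 V

The load sits in parallel with R_g: R_g‖R_L = (39.0 × 45.3) / (39.0 + 45.3) = 20.96 kΩ.
V_out = 30.9 × 20.96 / (39.1 + 20.96) = 30.9 × 20.96/60.06 = 10.8 V.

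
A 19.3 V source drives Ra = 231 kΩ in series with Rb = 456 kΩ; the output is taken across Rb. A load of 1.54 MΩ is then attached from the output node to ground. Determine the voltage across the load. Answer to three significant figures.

The load sits in parallel with Rb: Rb‖R_L = (456 × 1540) / (456 + 1540) = 351.8 kΩ.
V_out = 19.3 × 351.8 / (231 + 351.8) = 19.3 × 351.8/582.8 = 11.7 V.

V_out ≈ 11.7 V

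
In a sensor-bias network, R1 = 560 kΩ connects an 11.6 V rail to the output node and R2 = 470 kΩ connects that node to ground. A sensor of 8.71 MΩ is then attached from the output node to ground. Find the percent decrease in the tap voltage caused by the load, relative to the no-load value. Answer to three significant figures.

The divider's output (Thévenin) resistance is R1‖R2 = 255.5 kΩ.
Fractional drop under load = R_th/(R_th + R_L) = 255.5 / (255.5 + 8710) = 0.02850.
So the output falls by 2.85 %.

2.85 %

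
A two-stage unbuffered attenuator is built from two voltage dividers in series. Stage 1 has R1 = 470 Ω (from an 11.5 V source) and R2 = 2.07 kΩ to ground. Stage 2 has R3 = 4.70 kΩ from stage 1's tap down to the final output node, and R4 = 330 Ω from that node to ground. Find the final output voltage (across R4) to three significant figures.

Stage 2 presents R3+R4 = 5030 Ω as a load on stage 1's tap.
Stage 1's lower leg becomes R2‖(R3+R4) = 1466 Ω, so V_mid = 11.5 × 1466/1936 = 8.709 V.
Stage 2 is itself unloaded: V_out = V_mid × R4/(R3+R4) = 8.709 × 330/5030 = 0.571 V.

V_out ≈ 0.571 V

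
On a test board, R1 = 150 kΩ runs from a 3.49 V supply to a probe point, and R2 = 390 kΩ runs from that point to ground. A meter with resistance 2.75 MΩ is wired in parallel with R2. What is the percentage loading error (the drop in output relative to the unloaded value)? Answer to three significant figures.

3.79 %

The divider's output (Thévenin) resistance is R1‖R2 = 108.3 kΩ.
Fractional drop under load = R_th/(R_th + R_L) = 108.3 / (108.3 + 2750) = 0.03790.
So the output falls by 3.79 %.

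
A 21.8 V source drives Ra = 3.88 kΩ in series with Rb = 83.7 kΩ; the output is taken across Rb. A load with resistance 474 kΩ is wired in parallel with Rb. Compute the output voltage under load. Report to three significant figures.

The load sits in parallel with Rb: Rb‖R_L = (83.7 × 474) / (83.7 + 474) = 71.14 kΩ.
V_out = 21.8 × 71.14 / (3.88 + 71.14) = 21.8 × 71.14/75.02 = 20.7 V.

V_out ≈ 20.7 V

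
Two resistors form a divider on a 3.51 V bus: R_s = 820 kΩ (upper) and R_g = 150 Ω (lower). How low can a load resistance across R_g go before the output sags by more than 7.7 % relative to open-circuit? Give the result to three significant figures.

R_L(min) ≈ 1.80 kΩ

Output resistance R_th = R_s‖R_g = (820000 × 150)/820200 = 150.0 Ω.
The fractional drop is R_th/(R_th + R_L); requiring this ≤ 0.0770 gives R_L ≥ R_th(1/0.0770 − 1) = 150.0 × 11.99 = 1.80 kΩ.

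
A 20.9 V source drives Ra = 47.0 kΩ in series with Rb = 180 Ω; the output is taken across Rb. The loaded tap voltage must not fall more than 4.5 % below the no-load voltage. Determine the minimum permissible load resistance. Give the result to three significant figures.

R_L(min) ≈ 3.81 kΩ

Output resistance R_th = Ra‖Rb = (47000 × 180)/47180 = 179.3 Ω.
The fractional drop is R_th/(R_th + R_L); requiring this ≤ 0.0450 gives R_L ≥ R_th(1/0.0450 − 1) = 179.3 × 21.22 = 3.81 kΩ.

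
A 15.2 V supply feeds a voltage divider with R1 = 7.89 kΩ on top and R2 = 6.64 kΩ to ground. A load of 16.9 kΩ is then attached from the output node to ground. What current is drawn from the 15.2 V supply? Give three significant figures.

I ≈ 1.20 mA

R2‖R_L = 4.767 kΩ, so the source sees R1 + R2‖R_L = 12.66 kΩ.
I = 15.2 V / 12.66 kΩ = 1.20 mA.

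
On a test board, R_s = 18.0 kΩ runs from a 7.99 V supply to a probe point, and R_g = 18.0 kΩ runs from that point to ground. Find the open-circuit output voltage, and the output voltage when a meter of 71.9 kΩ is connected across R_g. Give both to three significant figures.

Unloaded: 4.00 V; loaded: 3.55 V

Open-circuit: V = 7.99 × 18.0/(18.0 + 18.0) = 4.00 V.
With the load, R_g becomes R_g‖R_L = 14.40 kΩ, so V = 7.99 × 14.40/32.40 = 3.55 V.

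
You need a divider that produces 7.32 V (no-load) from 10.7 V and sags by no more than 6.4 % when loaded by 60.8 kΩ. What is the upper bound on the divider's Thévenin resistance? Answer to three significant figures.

Loading drop = R_th/(R_th + R_L) ≤ 0.0640, so R_th ≤ R_L · ε/(1−ε) = 60.8 kΩ × 0.0640/0.9360 = 4.16 kΩ.

R_th ≤ 4.16 kΩ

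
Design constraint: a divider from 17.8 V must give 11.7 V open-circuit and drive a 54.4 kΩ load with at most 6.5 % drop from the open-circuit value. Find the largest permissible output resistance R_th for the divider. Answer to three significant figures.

R_th ≤ 3.78 kΩ

Loading drop = R_th/(R_th + R_L) ≤ 0.0650, so R_th ≤ R_L · ε/(1−ε) = 54.4 kΩ × 0.0650/0.9350 = 3.78 kΩ.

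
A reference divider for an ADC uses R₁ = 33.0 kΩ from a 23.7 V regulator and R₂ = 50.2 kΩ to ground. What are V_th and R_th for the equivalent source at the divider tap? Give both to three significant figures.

V_th is the open-circuit tap voltage: 23.7 × 50.2/(33.0 + 50.2) = 14.3 V.
With the supply zeroed, R₁ and R₂ appear in parallel from the tap: R_th = R₁‖R₂ = (33.0 × 50.2)/83.20 = 19.9 kΩ.

V_th = 14.3 V, R_th = 19.9 kΩ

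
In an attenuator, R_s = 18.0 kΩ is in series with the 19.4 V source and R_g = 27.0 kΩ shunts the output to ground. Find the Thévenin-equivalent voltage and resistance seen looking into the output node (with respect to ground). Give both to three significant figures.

V_th is the open-circuit tap voltage: 19.4 × 27.0/(18.0 + 27.0) = 11.6 V.
With the supply zeroed, R_s and R_g appear in parallel from the tap: R_th = R_s‖R_g = (18.0 × 27.0)/45.00 = 10.8 kΩ.

V_th = 11.6 V, R_th = 10.8 kΩ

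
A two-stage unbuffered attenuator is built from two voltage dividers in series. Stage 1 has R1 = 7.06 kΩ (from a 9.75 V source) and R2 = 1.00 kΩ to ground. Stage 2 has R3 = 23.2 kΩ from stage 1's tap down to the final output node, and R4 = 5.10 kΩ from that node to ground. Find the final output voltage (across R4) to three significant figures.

Stage 2 presents R3+R4 = 28.30 kΩ as a load on stage 1's tap.
Stage 1's lower leg becomes R2‖(R3+R4) = 0.9659 kΩ, so V_mid = 9.75 × 0.9659/8.026 = 1.173 V.
Stage 2 is itself unloaded: V_out = V_mid × R4/(R3+R4) = 1.173 × 5.10/28.30 = 0.211 V.

V_out ≈ 0.211 V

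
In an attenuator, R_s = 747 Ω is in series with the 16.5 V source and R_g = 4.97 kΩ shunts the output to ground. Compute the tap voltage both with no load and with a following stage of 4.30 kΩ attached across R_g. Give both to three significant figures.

Unloaded: 14.3 V; loaded: 12.5 V

Open-circuit: V = 16.5 × 4970/(747 + 4970) = 14.3 V.
With the load, R_g becomes R_g‖R_L = 2305 Ω, so V = 16.5 × 2305/3052 = 12.5 V.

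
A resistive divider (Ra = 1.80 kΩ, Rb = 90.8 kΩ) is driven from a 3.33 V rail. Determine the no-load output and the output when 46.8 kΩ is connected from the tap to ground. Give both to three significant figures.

Unloaded: 3.27 V; loaded: 3.15 V

Open-circuit: V = 3.33 × 90.8/(1.80 + 90.8) = 3.27 V.
With the load, Rb becomes Rb‖R_L = 30.88 kΩ, so V = 3.33 × 30.88/32.68 = 3.15 V.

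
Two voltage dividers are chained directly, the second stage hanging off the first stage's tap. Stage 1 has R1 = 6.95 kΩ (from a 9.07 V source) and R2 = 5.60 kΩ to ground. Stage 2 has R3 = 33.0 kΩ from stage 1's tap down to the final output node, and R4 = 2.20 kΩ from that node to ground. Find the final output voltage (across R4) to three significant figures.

Stage 2 presents R3+R4 = 35.20 kΩ as a load on stage 1's tap.
Stage 1's lower leg becomes R2‖(R3+R4) = 4.831 kΩ, so V_mid = 9.07 × 4.831/11.78 = 3.719 V.
Stage 2 is itself unloaded: V_out = V_mid × R4/(R3+R4) = 3.719 × 2.20/35.20 = 0.232 V.

V_out ≈ 0.232 V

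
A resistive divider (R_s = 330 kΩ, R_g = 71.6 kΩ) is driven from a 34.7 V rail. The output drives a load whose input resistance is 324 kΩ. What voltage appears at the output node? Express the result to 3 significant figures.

V_out ≈ 5.24 V

The load sits in parallel with R_g: R_g‖R_L = (71.6 × 324) / (71.6 + 324) = 58.64 kΩ.
V_out = 34.7 × 58.64 / (330 + 58.64) = 34.7 × 58.64/388.6 = 5.24 V.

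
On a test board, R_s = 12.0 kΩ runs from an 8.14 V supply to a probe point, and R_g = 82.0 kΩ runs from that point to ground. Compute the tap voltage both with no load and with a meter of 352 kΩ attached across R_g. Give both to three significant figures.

Open-circuit: V = 8.14 × 82.0/(12.0 + 82.0) = 7.10 V.
With the load, R_g becomes R_g‖R_L = 66.51 kΩ, so V = 8.14 × 66.51/78.51 = 6.90 V.

Unloaded: 7.10 V; loaded: 6.90 V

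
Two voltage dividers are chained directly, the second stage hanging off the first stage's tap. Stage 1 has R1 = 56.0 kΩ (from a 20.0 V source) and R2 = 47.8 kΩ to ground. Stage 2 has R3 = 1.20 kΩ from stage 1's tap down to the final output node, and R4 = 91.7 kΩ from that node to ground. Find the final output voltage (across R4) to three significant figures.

V_out ≈ 7.12 V

Stage 2 presents R3+R4 = 92.90 kΩ as a load on stage 1's tap.
Stage 1's lower leg becomes R2‖(R3+R4) = 31.56 kΩ, so V_mid = 20.0 × 31.56/87.56 = 7.209 V.
Stage 2 is itself unloaded: V_out = V_mid × R4/(R3+R4) = 7.209 × 91.7/92.90 = 7.12 V.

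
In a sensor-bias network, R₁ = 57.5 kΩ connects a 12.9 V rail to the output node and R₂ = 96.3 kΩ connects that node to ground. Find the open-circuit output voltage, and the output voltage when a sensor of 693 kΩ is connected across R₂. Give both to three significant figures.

Unloaded: 8.08 V; loaded: 7.68 V

Open-circuit: V = 12.9 × 96.3/(57.5 + 96.3) = 8.08 V.
With the load, R₂ becomes R₂‖R_L = 84.55 kΩ, so V = 12.9 × 84.55/142.1 = 7.68 V.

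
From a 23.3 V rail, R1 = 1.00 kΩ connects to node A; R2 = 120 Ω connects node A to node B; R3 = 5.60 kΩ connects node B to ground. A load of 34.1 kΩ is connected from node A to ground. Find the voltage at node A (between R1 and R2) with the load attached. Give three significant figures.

Below node A the series string R2+R3 = 5720 Ω sits in parallel with the 34100 Ω load: 4898 Ω.
V_A = 23.3 × 4898/(1000 + 4898) = 19.3 V.

V ≈ 19.3 V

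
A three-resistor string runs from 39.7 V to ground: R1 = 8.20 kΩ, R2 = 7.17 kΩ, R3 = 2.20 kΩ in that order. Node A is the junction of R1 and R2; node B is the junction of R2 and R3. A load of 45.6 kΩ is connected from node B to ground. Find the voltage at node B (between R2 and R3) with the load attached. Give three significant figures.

V ≈ 4.77 V

At node B, R3 is in parallel with the load: R3‖R_L = 2.099 kΩ.
Below node A the resistance is R2 + (R3‖R_L) = 9.269 kΩ, so V_A = 39.7 × 9.269/17.47 = 21.06 V.
Then V_B = V_A × (R3‖R_L)/(R2 + R3‖R_L) = 21.06 × 2.099/9.269 = 4.77 V.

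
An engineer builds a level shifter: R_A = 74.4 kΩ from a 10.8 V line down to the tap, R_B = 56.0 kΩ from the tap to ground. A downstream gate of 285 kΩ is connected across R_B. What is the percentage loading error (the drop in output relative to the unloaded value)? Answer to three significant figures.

The divider's output (Thévenin) resistance is R_A‖R_B = 31.95 kΩ.
Fractional drop under load = R_th/(R_th + R_L) = 31.95 / (31.95 + 285) = 0.1008.
So the output falls by 10.1 %.

10.1 %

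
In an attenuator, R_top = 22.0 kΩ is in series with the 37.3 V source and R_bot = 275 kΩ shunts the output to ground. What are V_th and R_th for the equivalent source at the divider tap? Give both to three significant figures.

V_th is the open-circuit tap voltage: 37.3 × 275/(22.0 + 275) = 34.5 V.
With the supply zeroed, R_top and R_bot appear in parallel from the tap: R_th = R_top‖R_bot = (22.0 × 275)/297.0 = 20.4 kΩ.

V_th = 34.5 V, R_th = 20.4 kΩ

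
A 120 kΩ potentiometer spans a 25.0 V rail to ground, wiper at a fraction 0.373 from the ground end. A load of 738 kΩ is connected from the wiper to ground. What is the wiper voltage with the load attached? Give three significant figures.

The wiper splits the pot into (1−α)R = 75.24 kΩ above and αR = 44.76 kΩ below.
Lower section ‖ load = 42.20 kΩ.
V_wiper = 25.0 × 42.20/(75.24 + 42.20) = 8.98 V.

V ≈ 8.98 V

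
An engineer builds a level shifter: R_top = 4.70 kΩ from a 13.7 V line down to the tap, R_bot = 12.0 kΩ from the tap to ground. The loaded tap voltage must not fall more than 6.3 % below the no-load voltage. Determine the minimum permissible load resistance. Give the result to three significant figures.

R_L(min) ≈ 50.2 kΩ

Output resistance R_th = R_top‖R_bot = (4.70 × 12.0)/16.70 = 3.377 kΩ.
The fractional drop is R_th/(R_th + R_L); requiring this ≤ 0.0630 gives R_L ≥ R_th(1/0.0630 − 1) = 3.377 × 14.87 = 50.2 kΩ.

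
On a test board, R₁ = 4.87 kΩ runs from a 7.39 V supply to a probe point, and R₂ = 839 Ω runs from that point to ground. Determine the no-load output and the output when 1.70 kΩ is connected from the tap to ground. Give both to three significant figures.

Open-circuit: V = 7.39 × 839/(4870 + 839) = 1.09 V.
With the load, R₂ becomes R₂‖R_L = 561.8 Ω, so V = 7.39 × 561.8/5432 = 0.764 V.

Unloaded: 1.09 V; loaded: 0.764 V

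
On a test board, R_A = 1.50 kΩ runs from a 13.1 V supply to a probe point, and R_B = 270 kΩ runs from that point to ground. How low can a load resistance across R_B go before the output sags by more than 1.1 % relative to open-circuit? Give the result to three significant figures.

R_L(min) ≈ 134 kΩ

Output resistance R_th = R_A‖R_B = (1.50 × 270)/271.5 = 1.492 kΩ.
The fractional drop is R_th/(R_th + R_L); requiring this ≤ 0.0110 gives R_L ≥ R_th(1/0.0110 − 1) = 1.492 × 89.91 = 134 kΩ.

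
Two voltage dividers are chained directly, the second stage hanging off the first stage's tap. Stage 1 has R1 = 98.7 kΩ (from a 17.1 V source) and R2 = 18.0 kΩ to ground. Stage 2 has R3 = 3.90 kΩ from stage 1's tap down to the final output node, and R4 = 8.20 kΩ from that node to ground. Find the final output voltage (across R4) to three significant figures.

V_out ≈ 0.792 V

Stage 2 presents R3+R4 = 12.10 kΩ as a load on stage 1's tap.
Stage 1's lower leg becomes R2‖(R3+R4) = 7.236 kΩ, so V_mid = 17.1 × 7.236/105.9 = 1.168 V.
Stage 2 is itself unloaded: V_out = V_mid × R4/(R3+R4) = 1.168 × 8.20/12.10 = 0.792 V.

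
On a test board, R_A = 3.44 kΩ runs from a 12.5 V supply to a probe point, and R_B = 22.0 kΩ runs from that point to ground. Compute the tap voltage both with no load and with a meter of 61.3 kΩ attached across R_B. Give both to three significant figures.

Open-circuit: V = 12.5 × 22.0/(3.44 + 22.0) = 10.8 V.
With the load, R_B becomes R_B‖R_L = 16.19 kΩ, so V = 12.5 × 16.19/19.63 = 10.3 V.

Unloaded: 10.8 V; loaded: 10.3 V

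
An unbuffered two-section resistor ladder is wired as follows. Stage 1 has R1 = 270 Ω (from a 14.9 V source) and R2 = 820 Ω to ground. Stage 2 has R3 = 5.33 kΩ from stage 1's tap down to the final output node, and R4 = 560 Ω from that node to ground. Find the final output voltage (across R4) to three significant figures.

Stage 2 presents R3+R4 = 5890 Ω as a load on stage 1's tap.
Stage 1's lower leg becomes R2‖(R3+R4) = 719.8 Ω, so V_mid = 14.9 × 719.8/989.8 = 10.84 V.
Stage 2 is itself unloaded: V_out = V_mid × R4/(R3+R4) = 10.84 × 560/5890 = 1.03 V.

V_out ≈ 1.03 V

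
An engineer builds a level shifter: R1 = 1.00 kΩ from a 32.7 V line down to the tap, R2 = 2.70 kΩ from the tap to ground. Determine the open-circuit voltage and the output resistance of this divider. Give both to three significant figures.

V_th is the open-circuit tap voltage: 32.7 × 2.70/(1.00 + 2.70) = 23.9 V.
With the supply zeroed, R1 and R2 appear in parallel from the tap: R_th = R1‖R2 = (1.00 × 2.70)/3.700 = 730 Ω.

V_th = 23.9 V, R_th = 730 Ω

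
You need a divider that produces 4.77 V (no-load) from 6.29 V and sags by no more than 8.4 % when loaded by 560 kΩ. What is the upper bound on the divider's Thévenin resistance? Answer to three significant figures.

Loading drop = R_th/(R_th + R_L) ≤ 0.0840, so R_th ≤ R_L · ε/(1−ε) = 560 kΩ × 0.0840/0.9160 = 51.4 kΩ.
(Any R1, R2 with R2/(R1+R2) = 0.758 and R1‖R2 ≤ 51.4 kΩ will meet the spec.)

R_th ≤ 51.4 kΩ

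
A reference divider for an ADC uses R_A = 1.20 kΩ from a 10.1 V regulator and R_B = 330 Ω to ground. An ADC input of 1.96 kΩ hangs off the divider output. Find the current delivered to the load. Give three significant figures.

I_L ≈ 0.982 mA

R_B‖R_L = 282.4 Ω; V_out = 10.1 × 282.4/1482 = 1.924 V.
I_L = V_out / R_L = 1.924 / 1.96 kΩ = 0.982 mA.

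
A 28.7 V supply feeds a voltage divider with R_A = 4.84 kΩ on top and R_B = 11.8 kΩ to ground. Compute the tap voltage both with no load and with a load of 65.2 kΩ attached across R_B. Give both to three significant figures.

Open-circuit: V = 28.7 × 11.8/(4.84 + 11.8) = 20.4 V.
With the load, R_B becomes R_B‖R_L = 9.992 kΩ, so V = 28.7 × 9.992/14.83 = 19.3 V.

Unloaded: 20.4 V; loaded: 19.3 V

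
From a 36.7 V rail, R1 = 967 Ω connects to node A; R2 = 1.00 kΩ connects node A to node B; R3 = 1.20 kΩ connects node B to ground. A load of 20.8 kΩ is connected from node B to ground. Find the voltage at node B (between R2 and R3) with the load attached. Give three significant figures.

At node B, R3 is in parallel with the load: R3‖R_L = 1135 Ω.
Below node A the resistance is R2 + (R3‖R_L) = 2135 Ω, so V_A = 36.7 × 2135/3102 = 25.26 V.
Then V_B = V_A × (R3‖R_L)/(R2 + R3‖R_L) = 25.26 × 1135/2135 = 13.4 V.

V ≈ 13.4 V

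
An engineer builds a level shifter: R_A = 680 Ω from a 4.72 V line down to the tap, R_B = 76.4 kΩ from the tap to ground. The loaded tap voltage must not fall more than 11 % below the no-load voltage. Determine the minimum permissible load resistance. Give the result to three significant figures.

R_L(min) ≈ 5.45 kΩ

Output resistance R_th = R_A‖R_B = (680 × 76400)/77080 = 674.0 Ω.
The fractional drop is R_th/(R_th + R_L); requiring this ≤ 0.110 gives R_L ≥ R_th(1/0.110 − 1) = 674.0 × 8.091 = 5.45 kΩ.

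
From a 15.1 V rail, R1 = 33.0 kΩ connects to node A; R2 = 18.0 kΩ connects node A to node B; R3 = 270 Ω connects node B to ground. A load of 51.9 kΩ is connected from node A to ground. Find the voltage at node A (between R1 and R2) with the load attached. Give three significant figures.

Below node A the series string R2+R3 = 18270 Ω sits in parallel with the 51900 Ω load: 13510 Ω.
V_A = 15.1 × 13510/(33000 + 13510) = 4.39 V.

V ≈ 4.39 V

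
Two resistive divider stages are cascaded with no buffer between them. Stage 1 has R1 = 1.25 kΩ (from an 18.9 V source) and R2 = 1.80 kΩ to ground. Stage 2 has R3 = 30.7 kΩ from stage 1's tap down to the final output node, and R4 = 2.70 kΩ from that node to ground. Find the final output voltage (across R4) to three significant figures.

V_out ≈ 0.882 V

Stage 2 presents R3+R4 = 33.40 kΩ as a load on stage 1's tap.
Stage 1's lower leg becomes R2‖(R3+R4) = 1.708 kΩ, so V_mid = 18.9 × 1.708/2.958 = 10.91 V.
Stage 2 is itself unloaded: V_out = V_mid × R4/(R3+R4) = 10.91 × 2.70/33.40 = 0.882 V.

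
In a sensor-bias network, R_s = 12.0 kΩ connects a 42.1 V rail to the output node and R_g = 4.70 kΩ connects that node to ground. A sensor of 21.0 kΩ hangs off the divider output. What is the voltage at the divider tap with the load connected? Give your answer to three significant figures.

V_out ≈ 10.2 V

The load sits in parallel with R_g: R_g‖R_L = (4.70 × 21.0) / (4.70 + 21.0) = 3.840 kΩ.
V_out = 42.1 × 3.840 / (12.0 + 3.840) = 42.1 × 3.840/15.84 = 10.2 V.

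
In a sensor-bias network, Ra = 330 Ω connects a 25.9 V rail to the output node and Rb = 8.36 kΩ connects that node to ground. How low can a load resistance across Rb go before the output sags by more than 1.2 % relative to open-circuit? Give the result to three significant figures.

Output resistance R_th = Ra‖Rb = (330 × 8360)/8690 = 317.5 Ω.
The fractional drop is R_th/(R_th + R_L); requiring this ≤ 0.0120 gives R_L ≥ R_th(1/0.0120 − 1) = 317.5 × 82.33 = 26.1 kΩ.

R_L(min) ≈ 26.1 kΩ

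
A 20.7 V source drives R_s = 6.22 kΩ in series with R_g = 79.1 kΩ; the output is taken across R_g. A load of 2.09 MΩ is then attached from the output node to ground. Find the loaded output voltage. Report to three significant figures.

V_out ≈ 19.1 V

The load sits in parallel with R_g: R_g‖R_L = (79.1 × 2090) / (79.1 + 2090) = 76.22 kΩ.
V_out = 20.7 × 76.22 / (6.22 + 76.22) = 20.7 × 76.22/82.44 = 19.1 V.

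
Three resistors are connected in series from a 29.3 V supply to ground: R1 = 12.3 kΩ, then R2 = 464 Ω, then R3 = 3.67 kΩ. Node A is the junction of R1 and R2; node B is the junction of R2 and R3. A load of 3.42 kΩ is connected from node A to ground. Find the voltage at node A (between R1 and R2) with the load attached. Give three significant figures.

Below node A the series string R2+R3 = 4134 Ω sits in parallel with the 3420 Ω load: 1872 Ω.
V_A = 29.3 × 1872/(12300 + 1872) = 3.87 V.

V ≈ 3.87 V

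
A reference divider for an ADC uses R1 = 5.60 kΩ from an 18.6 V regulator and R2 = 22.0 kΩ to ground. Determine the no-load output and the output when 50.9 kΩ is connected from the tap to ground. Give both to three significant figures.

Open-circuit: V = 18.6 × 22.0/(5.60 + 22.0) = 14.8 V.
With the load, R2 becomes R2‖R_L = 15.36 kΩ, so V = 18.6 × 15.36/20.96 = 13.6 V.

Unloaded: 14.8 V; loaded: 13.6 V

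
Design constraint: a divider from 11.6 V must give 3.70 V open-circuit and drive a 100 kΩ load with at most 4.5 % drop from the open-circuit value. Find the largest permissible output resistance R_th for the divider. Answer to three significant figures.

R_th ≤ 4.71 kΩ

Loading drop = R_th/(R_th + R_L) ≤ 0.0450, so R_th ≤ R_L · ε/(1−ε) = 100 kΩ × 0.0450/0.9550 = 4.71 kΩ.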